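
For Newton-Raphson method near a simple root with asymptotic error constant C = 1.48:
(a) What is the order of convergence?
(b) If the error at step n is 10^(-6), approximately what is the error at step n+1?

(a) Newton-Raphson has quadratic (order 2) convergence near simple roots.
    This means |e_{n+1}| ≈ C|e_n|².

(b) With |e_n| = 10^(-6) and C = 1.48:
    |e_{n+1}| ≈ 1.48 × (10^(-6))² = 1.48 × 10^(-12)

(a) 2 (quadratic); (b) |e_{n+1}| ≈ 1.480e-12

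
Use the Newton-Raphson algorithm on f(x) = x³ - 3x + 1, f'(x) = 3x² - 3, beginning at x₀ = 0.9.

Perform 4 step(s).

f(x) = x³ - 3x + 1
f'(x) = 3x² - 3
x₀ = 0.9

Newton-Raphson formula: x_{n+1} = x_n - f(x_n)/f'(x_n)

Iteration 1:
  f(0.900000) = -0.971000
  f'(0.900000) = -0.570000
  x_1 = 0.900000 - (-0.971000)/(-0.570000) = -0.803509
Iteration 2:
  f(-0.803509) = 2.891760
  f'(-0.803509) = -1.063121
  x_2 = -0.803509 - 2.891760/(-1.063121) = 1.916558
Iteration 3:
  f(1.916558) = 2.290216
  f'(1.916558) = 8.019582
  x_3 = 1.916558 - 2.290216/8.019582 = 1.630980
Iteration 4:
  f(1.630980) = 0.445623
  f'(1.630980) = 4.980287
  x_4 = 1.630980 - 0.445623/4.980287 = 1.541503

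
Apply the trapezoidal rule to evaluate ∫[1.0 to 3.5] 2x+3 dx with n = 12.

f(x) = 2x+3
a = 1.0, b = 3.5, n = 12
h = (b - a)/n = 0.208333

Trapezoidal rule: (h/2)[f(x₀) + 2f(x₁) + 2f(x₂) + ... + f(xₙ)]

x_0 = 1.0000, f(x_0) = 5.000000, coefficient = 1
x_1 = 1.2083, f(x_1) = 5.416667, coefficient = 2
x_2 = 1.4167, f(x_2) = 5.833333, coefficient = 2
x_3 = 1.6250, f(x_3) = 6.250000, coefficient = 2
x_4 = 1.8333, f(x_4) = 6.666667, coefficient = 2
x_5 = 2.0417, f(x_5) = 7.083333, coefficient = 2
x_6 = 2.2500, f(x_6) = 7.500000, coefficient = 2
x_7 = 2.4583, f(x_7) = 7.916667, coefficient = 2
x_8 = 2.6667, f(x_8) = 8.333333, coefficient = 2
x_9 = 2.8750, f(x_9) = 8.750000, coefficient = 2
x_10 = 3.0833, f(x_10) = 9.166667, coefficient = 2
x_11 = 3.2917, f(x_11) = 9.583333, coefficient = 2
x_12 = 3.5000, f(x_12) = 10.000000, coefficient = 1

I ≈ (0.208333/2) × 180.000000 = 18.750000
Exact value: 18.750000
Error: 0.000000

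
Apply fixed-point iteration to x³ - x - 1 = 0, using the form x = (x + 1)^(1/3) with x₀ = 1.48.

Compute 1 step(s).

Equation: x³ - x - 1 = 0
Fixed-point form: x = (x + 1)^(1/3)
x₀ = 1.48

x_1 = g(1.480000) = 1.353580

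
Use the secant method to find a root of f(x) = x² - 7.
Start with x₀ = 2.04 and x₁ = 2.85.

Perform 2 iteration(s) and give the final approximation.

f(x) = x² - 7
x₀ = 2.04, x₁ = 2.85

Secant formula: x_{n+1} = x_n - f(x_n)(x_n - x_{n-1})/(f(x_n) - f(x_{n-1}))

Iteration 1:
  f(2.040000) = -2.838400
  f(2.850000) = 1.122500
  x_2 = 2.850000 - 1.122500×(2.850000 - 2.040000)/(1.122500 - (-2.838400))
       = 2.620450
Iteration 2:
  f(2.850000) = 1.122500
  f(2.620450) = -0.133242
  x_3 = 2.620450 - (-0.133242)×(2.620450 - 2.850000)/(-0.133242 - 1.122500)
       = 2.644807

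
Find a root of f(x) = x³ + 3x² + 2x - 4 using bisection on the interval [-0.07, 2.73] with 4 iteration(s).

f(x) = x³ + 3x² + 2x - 4
Initial interval: [-0.07, 2.73]

Iteration 1:
  c_1 = (-0.070000 + 2.730000)/2 = 1.330000
  f(c_1) = f(1.330000) = 6.319337
  f(a) × f(c) < 0, new interval: [-0.070000, 1.330000]
Iteration 2:
  c_2 = (-0.070000 + 1.330000)/2 = 0.630000
  f(c_2) = f(0.630000) = -1.299253
  f(a) × f(c) ≥ 0, new interval: [0.630000, 1.330000]
Iteration 3:
  c_3 = (0.630000 + 1.330000)/2 = 0.980000
  f(c_3) = f(0.980000) = 1.782392
  f(a) × f(c) < 0, new interval: [0.630000, 0.980000]
Iteration 4:
  c_4 = (0.630000 + 0.980000)/2 = 0.805000
  f(c_4) = f(0.805000) = 0.075735
  f(a) × f(c) < 0, new interval: [0.630000, 0.805000]

After 4 iteration(s), the approximation is c_4 = 0.805000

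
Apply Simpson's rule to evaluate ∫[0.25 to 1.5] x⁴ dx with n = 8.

f(x) = x⁴
a = 0.25, b = 1.5, n = 8
h = (b - a)/n = 0.156250

Simpson's rule: (h/3)[f(x₀) + 4f(x₁) + 2f(x₂) + ... + f(xₙ)]

x_0 = 0.2500, f(x_0) = 0.003906, coefficient = 1
x_1 = 0.4062, f(x_1) = 0.027238, coefficient = 4
x_2 = 0.5625, f(x_2) = 0.100113, coefficient = 2
x_3 = 0.7188, f(x_3) = 0.266877, coefficient = 4
x_4 = 0.8750, f(x_4) = 0.586182, coefficient = 2
x_5 = 1.0312, f(x_5) = 1.130982, coefficient = 4
x_6 = 1.1875, f(x_6) = 1.988541, coefficient = 2
x_7 = 1.3438, f(x_7) = 3.260423, coefficient = 4
x_8 = 1.5000, f(x_8) = 5.062500, coefficient = 1

I ≈ (0.156250/3) × 29.158157 = 1.518654
Exact value: 1.518555
Error: 0.000099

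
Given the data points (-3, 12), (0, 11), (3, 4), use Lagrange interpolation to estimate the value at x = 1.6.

Lagrange interpolation formula:
P(x) = Σ yᵢ × Lᵢ(x)
where Lᵢ(x) = Π_{j≠i} (x - xⱼ)/(xᵢ - xⱼ)

L_0(1.6) = (1.6 - 0)/(-3 - 0) × (1.6 - 3)/(-3 - 3) = -0.124444
L_1(1.6) = (1.6 - (-3))/(0 - (-3)) × (1.6 - 3)/(0 - 3) = 0.715556
L_2(1.6) = (1.6 - (-3))/(3 - (-3)) × (1.6 - 0)/(3 - 0) = 0.408889

P(1.6) = 12×L_0(1.6) + 11×L_1(1.6) + 4×L_2(1.6)
P(1.6) = 8.013333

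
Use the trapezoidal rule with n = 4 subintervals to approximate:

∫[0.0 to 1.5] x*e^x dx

f(x) = x*e^x
a = 0.0, b = 1.5, n = 4
h = (b - a)/n = 0.375000

Trapezoidal rule: (h/2)[f(x₀) + 2f(x₁) + 2f(x₂) + ... + f(xₙ)]

x_0 = 0.0000, f(x_0) = 0.000000, coefficient = 1
x_1 = 0.3750, f(x_1) = 0.545622, coefficient = 2
x_2 = 0.7500, f(x_2) = 1.587750, coefficient = 2
x_3 = 1.1250, f(x_3) = 3.465244, coefficient = 2
x_4 = 1.5000, f(x_4) = 6.722534, coefficient = 1

I ≈ (0.375000/2) × 17.919765 = 3.359956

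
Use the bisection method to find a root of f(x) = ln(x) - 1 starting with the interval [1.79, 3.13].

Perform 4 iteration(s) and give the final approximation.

f(x) = ln(x) - 1
Initial interval: [1.79, 3.13]

Iteration 1:
  c_1 = (1.790000 + 3.130000)/2 = 2.460000
  f(c_1) = f(2.460000) = -0.099839
  f(a) × f(c) ≥ 0, new interval: [2.460000, 3.130000]
Iteration 2:
  c_2 = (2.460000 + 3.130000)/2 = 2.795000
  f(c_2) = f(2.795000) = 0.027832
  f(a) × f(c) < 0, new interval: [2.460000, 2.795000]
Iteration 3:
  c_3 = (2.460000 + 2.795000)/2 = 2.627500
  f(c_3) = f(2.627500) = -0.033967
  f(a) × f(c) ≥ 0, new interval: [2.627500, 2.795000]
Iteration 4:
  c_4 = (2.627500 + 2.795000)/2 = 2.711250
  f(c_4) = f(2.711250) = -0.002590
  f(a) × f(c) ≥ 0, new interval: [2.711250, 2.795000]

After 4 iteration(s), the approximation is c_4 = 2.711250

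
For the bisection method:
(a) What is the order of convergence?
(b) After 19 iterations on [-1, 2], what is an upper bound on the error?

(a) Bisection has linear (order 1) convergence; the error is halved each step.

(b) Error bound = (b-a)/2^n = (2 - (-1))/2^{19}
    = 3/2^{19}

(a) 1 (linear); (b) error ≤ 5.72e-06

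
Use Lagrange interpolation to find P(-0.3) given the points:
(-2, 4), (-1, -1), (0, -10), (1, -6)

Lagrange interpolation formula:
P(x) = Σ yᵢ × Lᵢ(x)
where Lᵢ(x) = Π_{j≠i} (x - xⱼ)/(xᵢ - xⱼ)

L_0(-0.3) = (-0.3 - (-1))/(-2 - (-1)) × (-0.3 - 0)/(-2 - 0) × (-0.3 - 1)/(-2 - 1) = -0.045500
L_1(-0.3) = (-0.3 - (-2))/(-1 - (-2)) × (-0.3 - 0)/(-1 - 0) × (-0.3 - 1)/(-1 - 1) = 0.331500
L_2(-0.3) = (-0.3 - (-2))/(0 - (-2)) × (-0.3 - (-1))/(0 - (-1)) × (-0.3 - 1)/(0 - 1) = 0.773500
L_3(-0.3) = (-0.3 - (-2))/(1 - (-2)) × (-0.3 - (-1))/(1 - (-1)) × (-0.3 - 0)/(1 - 0) = -0.059500

P(-0.3) = 4×L_0(-0.3) + (-1)×L_1(-0.3) + (-10)×L_2(-0.3) + (-6)×L_3(-0.3)
P(-0.3) = -7.891500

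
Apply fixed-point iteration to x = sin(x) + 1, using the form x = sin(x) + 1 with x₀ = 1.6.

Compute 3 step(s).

Equation: x = sin(x) + 1
Fixed-point form: x = sin(x) + 1
x₀ = 1.6

x_1 = g(1.600000) = 1.999574
x_2 = g(1.999574) = 1.909475
x_3 = g(1.909475) = 1.943195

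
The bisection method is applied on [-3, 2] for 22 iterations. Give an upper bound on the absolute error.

Bisection error bound: |error| ≤ (b-a)/2^n
|error| ≤ (2 - (-3))/2^22 = 5/2^22
|error| ≤ 0.0000011921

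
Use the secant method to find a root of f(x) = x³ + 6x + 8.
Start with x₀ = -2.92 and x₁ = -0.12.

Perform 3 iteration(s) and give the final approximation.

f(x) = x³ + 6x + 8
x₀ = -2.92, x₁ = -0.12

Secant formula: x_{n+1} = x_n - f(x_n)(x_n - x_{n-1})/(f(x_n) - f(x_{n-1}))

Iteration 1:
  f(-2.920000) = -34.417088
  f(-0.120000) = 7.278272
  x_2 = -0.120000 - 7.278272×(-0.120000 - (-2.920000))/(7.278272 - (-34.417088))
       = -0.608763
Iteration 2:
  f(-0.120000) = 7.278272
  f(-0.608763) = 4.121817
  x_3 = -0.608763 - 4.121817×(-0.608763 - (-0.120000))/(4.121817 - 7.278272)
       = -1.247009
Iteration 3:
  f(-0.608763) = 4.121817
  f(-1.247009) = -1.421189
  x_4 = -1.247009 - (-1.421189)×(-1.247009 - (-0.608763))/(-1.421189 - 4.121817)
       = -1.083367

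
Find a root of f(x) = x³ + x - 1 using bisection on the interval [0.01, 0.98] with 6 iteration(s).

f(x) = x³ + x - 1
Initial interval: [0.01, 0.98]

Iteration 1:
  c_1 = (0.010000 + 0.980000)/2 = 0.495000
  f(c_1) = f(0.495000) = -0.383713
  f(a) × f(c) ≥ 0, new interval: [0.495000, 0.980000]
Iteration 2:
  c_2 = (0.495000 + 0.980000)/2 = 0.737500
  f(c_2) = f(0.737500) = 0.138631
  f(a) × f(c) < 0, new interval: [0.495000, 0.737500]
Iteration 3:
  c_3 = (0.495000 + 0.737500)/2 = 0.616250
  f(c_3) = f(0.616250) = -0.149720
  f(a) × f(c) ≥ 0, new interval: [0.616250, 0.737500]
Iteration 4:
  c_4 = (0.616250 + 0.737500)/2 = 0.676875
  f(c_4) = f(0.676875) = -0.013008
  f(a) × f(c) ≥ 0, new interval: [0.676875, 0.737500]
Iteration 5:
  c_5 = (0.676875 + 0.737500)/2 = 0.707188
  f(c_5) = f(0.707188) = 0.060862
  f(a) × f(c) < 0, new interval: [0.676875, 0.707188]
Iteration 6:
  c_6 = (0.676875 + 0.707188)/2 = 0.692031
  f(c_6) = f(0.692031) = 0.023450
  f(a) × f(c) < 0, new interval: [0.676875, 0.692031]

After 6 iteration(s), the approximation is c_6 = 0.692031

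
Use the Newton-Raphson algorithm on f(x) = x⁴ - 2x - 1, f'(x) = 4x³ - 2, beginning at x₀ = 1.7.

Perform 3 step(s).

f(x) = x⁴ - 2x - 1
f'(x) = 4x³ - 2
x₀ = 1.7

Newton-Raphson formula: x_{n+1} = x_n - f(x_n)/f'(x_n)

Iteration 1:
  f(1.700000) = 3.952100
  f'(1.700000) = 17.652000
  x_1 = 1.700000 - 3.952100/17.652000 = 1.476110
Iteration 2:
  f(1.476110) = 0.795392
  f'(1.476110) = 10.865198
  x_2 = 1.476110 - 0.795392/10.865198 = 1.402905
Iteration 3:
  f(1.402905) = 0.067773
  f'(1.402905) = 9.044464
  x_3 = 1.402905 - 0.067773/9.044464 = 1.395412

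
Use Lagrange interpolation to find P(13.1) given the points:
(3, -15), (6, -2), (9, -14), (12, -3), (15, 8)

Lagrange interpolation formula:
P(x) = Σ yᵢ × Lᵢ(x)
where Lᵢ(x) = Π_{j≠i} (x - xⱼ)/(xᵢ - xⱼ)

L_0(13.1) = (13.1 - 6)/(3 - 6) × (13.1 - 9)/(3 - 9) × (13.1 - 12)/(3 - 12) × (13.1 - 15)/(3 - 15) = -0.031296
L_1(13.1) = (13.1 - 3)/(6 - 3) × (13.1 - 9)/(6 - 9) × (13.1 - 12)/(6 - 12) × (13.1 - 15)/(6 - 15) = 0.178080
L_2(13.1) = (13.1 - 3)/(9 - 3) × (13.1 - 6)/(9 - 6) × (13.1 - 12)/(9 - 12) × (13.1 - 15)/(9 - 15) = -0.462574
L_3(13.1) = (13.1 - 3)/(12 - 3) × (13.1 - 6)/(12 - 6) × (13.1 - 9)/(12 - 9) × (13.1 - 15)/(12 - 15) = 1.149426
L_4(13.1) = (13.1 - 3)/(15 - 3) × (13.1 - 6)/(15 - 6) × (13.1 - 9)/(15 - 9) × (13.1 - 12)/(15 - 12) = 0.166364

P(13.1) = (-15)×L_0(13.1) + (-2)×L_1(13.1) + (-14)×L_2(13.1) + (-3)×L_3(13.1) + 8×L_4(13.1)
P(13.1) = 4.471953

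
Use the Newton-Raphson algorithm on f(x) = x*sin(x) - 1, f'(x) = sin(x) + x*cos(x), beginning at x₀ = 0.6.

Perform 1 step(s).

f(x) = x*sin(x) - 1
f'(x) = sin(x) + x*cos(x)
x₀ = 0.6

Newton-Raphson formula: x_{n+1} = x_n - f(x_n)/f'(x_n)

Iteration 1:
  f(0.600000) = -0.661215
  f'(0.600000) = 1.059844
  x_1 = 0.600000 - (-0.661215)/1.059844 = 1.223879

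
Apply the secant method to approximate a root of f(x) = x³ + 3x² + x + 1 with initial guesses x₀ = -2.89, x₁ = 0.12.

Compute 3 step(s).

f(x) = x³ + 3x² + x + 1
x₀ = -2.89, x₁ = 0.12

Secant formula: x_{n+1} = x_n - f(x_n)(x_n - x_{n-1})/(f(x_n) - f(x_{n-1}))

Iteration 1:
  f(-2.890000) = -0.971269
  f(0.120000) = 1.164928
  x_2 = 0.120000 - 1.164928×(0.120000 - (-2.890000))/(1.164928 - (-0.971269))
       = -1.521437
Iteration 2:
  f(0.120000) = 1.164928
  f(-1.521437) = 2.901097
  x_3 = -1.521437 - 2.901097×(-1.521437 - 0.120000)/(2.901097 - 1.164928)
       = 1.221365
Iteration 3:
  f(-1.521437) = 2.901097
  f(1.221365) = 8.518512
  x_4 = 1.221365 - 8.518512×(1.221365 - (-1.521437))/(8.518512 - 2.901097)
       = -2.937949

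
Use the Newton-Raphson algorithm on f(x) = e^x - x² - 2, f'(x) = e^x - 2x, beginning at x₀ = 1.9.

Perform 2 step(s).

f(x) = e^x - x² - 2
f'(x) = e^x - 2x
x₀ = 1.9

Newton-Raphson formula: x_{n+1} = x_n - f(x_n)/f'(x_n)

Iteration 1:
  f(1.900000) = 1.075894
  f'(1.900000) = 2.885894
  x_1 = 1.900000 - 1.075894/2.885894 = 1.527189
Iteration 2:
  f(1.527189) = 0.272906
  f'(1.527189) = 1.550834
  x_2 = 1.527189 - 0.272906/1.550834 = 1.351215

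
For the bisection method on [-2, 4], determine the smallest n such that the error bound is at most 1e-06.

We need (b-a)/2^n ≤ 1e-06
(4 - (-2))/2^n ≤ 1e-06
6/2^n ≤ 1e-06
2^n ≥ 6000000
n ≥ log₂(6000000) = 22.52
n ≥ 23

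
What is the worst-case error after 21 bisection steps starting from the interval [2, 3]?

Bisection error bound: |error| ≤ (b-a)/2^n
|error| ≤ (3 - 2)/2^21 = 1/2^21
|error| ≤ 0.0000004768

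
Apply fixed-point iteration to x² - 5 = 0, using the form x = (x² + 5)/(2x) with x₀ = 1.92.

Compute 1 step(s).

Equation: x² - 5 = 0
Fixed-point form: x = (x² + 5)/(2x)
x₀ = 1.92

x_1 = g(1.920000) = 2.262083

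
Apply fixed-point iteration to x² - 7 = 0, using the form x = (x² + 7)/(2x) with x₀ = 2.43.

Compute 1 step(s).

Equation: x² - 7 = 0
Fixed-point form: x = (x² + 7)/(2x)
x₀ = 2.43

x_1 = g(2.430000) = 2.655329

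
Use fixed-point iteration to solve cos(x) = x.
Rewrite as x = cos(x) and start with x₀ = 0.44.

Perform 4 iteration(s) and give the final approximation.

Equation: cos(x) = x
Fixed-point form: x = cos(x)
x₀ = 0.44

x_1 = g(0.440000) = 0.904752
x_2 = g(0.904752) = 0.617881
x_3 = g(0.617881) = 0.815108
x_4 = g(0.815108) = 0.685790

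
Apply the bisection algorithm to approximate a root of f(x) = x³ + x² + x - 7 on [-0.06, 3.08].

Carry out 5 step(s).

f(x) = x³ + x² + x - 7
Initial interval: [-0.06, 3.08]

Iteration 1:
  c_1 = (-0.060000 + 3.080000)/2 = 1.510000
  f(c_1) = f(1.510000) = 0.233051
  f(a) × f(c) < 0, new interval: [-0.060000, 1.510000]
Iteration 2:
  c_2 = (-0.060000 + 1.510000)/2 = 0.725000
  f(c_2) = f(0.725000) = -5.368297
  f(a) × f(c) ≥ 0, new interval: [0.725000, 1.510000]
Iteration 3:
  c_3 = (0.725000 + 1.510000)/2 = 1.117500
  f(c_3) = f(1.117500) = -3.238153
  f(a) × f(c) ≥ 0, new interval: [1.117500, 1.510000]
Iteration 4:
  c_4 = (1.117500 + 1.510000)/2 = 1.313750
  f(c_4) = f(1.313750) = -1.692858
  f(a) × f(c) ≥ 0, new interval: [1.313750, 1.510000]
Iteration 5:
  c_5 = (1.313750 + 1.510000)/2 = 1.411875
  f(c_5) = f(1.411875) = -0.780315
  f(a) × f(c) ≥ 0, new interval: [1.411875, 1.510000]

After 5 iteration(s), the approximation is c_5 = 1.411875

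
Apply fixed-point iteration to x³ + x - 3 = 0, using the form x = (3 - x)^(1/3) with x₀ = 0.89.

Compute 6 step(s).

Equation: x³ + x - 3 = 0
Fixed-point form: x = (3 - x)^(1/3)
x₀ = 0.89

x_1 = g(0.890000) = 1.282609
x_2 = g(1.282609) = 1.197539
x_3 = g(1.197539) = 1.216994
x_4 = g(1.216994) = 1.212600
x_5 = g(1.212600) = 1.213595
x_6 = g(1.213595) = 1.213370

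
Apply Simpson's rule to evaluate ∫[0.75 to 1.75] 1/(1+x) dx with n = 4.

f(x) = 1/(1+x)
a = 0.75, b = 1.75, n = 4
h = (b - a)/n = 0.250000

Simpson's rule: (h/3)[f(x₀) + 4f(x₁) + 2f(x₂) + ... + f(xₙ)]

x_0 = 0.7500, f(x_0) = 0.571429, coefficient = 1
x_1 = 1.0000, f(x_1) = 0.500000, coefficient = 4
x_2 = 1.2500, f(x_2) = 0.444444, coefficient = 2
x_3 = 1.5000, f(x_3) = 0.400000, coefficient = 4
x_4 = 1.7500, f(x_4) = 0.363636, coefficient = 1

I ≈ (0.250000/3) × 5.423954 = 0.451996
Exact value: 0.451985
Error: 0.000011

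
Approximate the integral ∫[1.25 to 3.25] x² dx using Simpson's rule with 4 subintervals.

f(x) = x²
a = 1.25, b = 3.25, n = 4
h = (b - a)/n = 0.500000

Simpson's rule: (h/3)[f(x₀) + 4f(x₁) + 2f(x₂) + ... + f(xₙ)]

x_0 = 1.2500, f(x_0) = 1.562500, coefficient = 1
x_1 = 1.7500, f(x_1) = 3.062500, coefficient = 4
x_2 = 2.2500, f(x_2) = 5.062500, coefficient = 2
x_3 = 2.7500, f(x_3) = 7.562500, coefficient = 4
x_4 = 3.2500, f(x_4) = 10.562500, coefficient = 1

I ≈ (0.500000/3) × 64.750000 = 10.791667
Exact value: 10.791667
Error: 0.000000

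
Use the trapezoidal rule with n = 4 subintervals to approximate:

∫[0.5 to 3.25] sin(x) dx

f(x) = sin(x)
a = 0.5, b = 3.25, n = 4
h = (b - a)/n = 0.687500

Trapezoidal rule: (h/2)[f(x₀) + 2f(x₁) + 2f(x₂) + ... + f(xₙ)]

x_0 = 0.5000, f(x_0) = 0.479426, coefficient = 1
x_1 = 1.1875, f(x_1) = 0.927437, coefficient = 2
x_2 = 1.8750, f(x_2) = 0.954086, coefficient = 2
x_3 = 2.5625, f(x_3) = 0.547265, coefficient = 2
x_4 = 3.2500, f(x_4) = -0.108195, coefficient = 1

I ≈ (0.687500/2) × 5.228805 = 1.797402
Exact value: 1.871712
Error: 0.074310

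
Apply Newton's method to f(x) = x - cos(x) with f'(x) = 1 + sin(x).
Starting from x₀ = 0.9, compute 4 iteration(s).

f(x) = x - cos(x)
f'(x) = 1 + sin(x)
x₀ = 0.9

Newton-Raphson formula: x_{n+1} = x_n - f(x_n)/f'(x_n)

Iteration 1:
  f(0.900000) = 0.278390
  f'(0.900000) = 1.783327
  x_1 = 0.900000 - 0.278390/1.783327 = 0.743893
Iteration 2:
  f(0.743893) = 0.008055
  f'(0.743893) = 1.677158
  x_2 = 0.743893 - 0.008055/1.677158 = 0.739090
Iteration 3:
  f(0.739090) = 0.000008
  f'(0.739090) = 1.673616
  x_3 = 0.739090 - 0.000008/1.673616 = 0.739085
Iteration 4:
  f(0.739085) = 0.000000
  f'(0.739085) = 1.673612
  x_4 = 0.739085 - 0.000000/1.673612 = 0.739085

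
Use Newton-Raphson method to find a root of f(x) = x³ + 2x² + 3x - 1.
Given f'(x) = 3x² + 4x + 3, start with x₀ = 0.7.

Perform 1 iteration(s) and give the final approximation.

f(x) = x³ + 2x² + 3x - 1
f'(x) = 3x² + 4x + 3
x₀ = 0.7

Newton-Raphson formula: x_{n+1} = x_n - f(x_n)/f'(x_n)

Iteration 1:
  f(0.700000) = 2.423000
  f'(0.700000) = 7.270000
  x_1 = 0.700000 - 2.423000/7.270000 = 0.366713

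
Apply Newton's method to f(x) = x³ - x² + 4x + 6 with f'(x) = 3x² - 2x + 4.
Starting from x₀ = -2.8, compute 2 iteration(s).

f(x) = x³ - x² + 4x + 6
f'(x) = 3x² - 2x + 4
x₀ = -2.8

Newton-Raphson formula: x_{n+1} = x_n - f(x_n)/f'(x_n)

Iteration 1:
  f(-2.800000) = -34.992000
  f'(-2.800000) = 33.120000
  x_1 = -2.800000 - (-34.992000)/33.120000 = -1.743478
Iteration 2:
  f(-1.743478) = -9.313309
  f'(-1.743478) = 16.606106
  x_2 = -1.743478 - (-9.313309)/16.606106 = -1.182642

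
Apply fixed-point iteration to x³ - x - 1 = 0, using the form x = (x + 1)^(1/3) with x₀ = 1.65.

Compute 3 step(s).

Equation: x³ - x - 1 = 0
Fixed-point form: x = (x + 1)^(1/3)
x₀ = 1.65

x_1 = g(1.650000) = 1.383828
x_2 = g(1.383828) = 1.335852
x_3 = g(1.335852) = 1.326829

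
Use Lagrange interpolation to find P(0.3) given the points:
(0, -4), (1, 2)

Lagrange interpolation formula:
P(x) = Σ yᵢ × Lᵢ(x)
where Lᵢ(x) = Π_{j≠i} (x - xⱼ)/(xᵢ - xⱼ)

L_0(0.3) = (0.3 - 1)/(0 - 1) = 0.700000
L_1(0.3) = (0.3 - 0)/(1 - 0) = 0.300000

P(0.3) = (-4)×L_0(0.3) + 2×L_1(0.3)
P(0.3) = -2.200000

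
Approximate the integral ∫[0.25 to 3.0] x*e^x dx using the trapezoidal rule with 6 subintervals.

f(x) = x*e^x
a = 0.25, b = 3.0, n = 6
h = (b - a)/n = 0.458333

Trapezoidal rule: (h/2)[f(x₀) + 2f(x₁) + 2f(x₂) + ... + f(xₙ)]

x_0 = 0.2500, f(x_0) = 0.321006, coefficient = 1
x_1 = 0.7083, f(x_1) = 1.438345, coefficient = 2
x_2 = 1.1667, f(x_2) = 3.746482, coefficient = 2
x_3 = 1.6250, f(x_3) = 8.252431, coefficient = 2
x_4 = 2.0833, f(x_4) = 16.731656, coefficient = 2
x_5 = 2.5417, f(x_5) = 32.281254, coefficient = 2
x_6 = 3.0000, f(x_6) = 60.256611, coefficient = 1

I ≈ (0.458333/2) × 185.477954 = 42.505364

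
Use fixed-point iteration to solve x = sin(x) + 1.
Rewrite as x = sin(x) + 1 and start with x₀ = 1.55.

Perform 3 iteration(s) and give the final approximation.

Equation: x = sin(x) + 1
Fixed-point form: x = sin(x) + 1
x₀ = 1.55

x_1 = g(1.550000) = 1.999784
x_2 = g(1.999784) = 1.909387
x_3 = g(1.909387) = 1.943224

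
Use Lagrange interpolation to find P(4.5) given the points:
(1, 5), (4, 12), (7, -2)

Lagrange interpolation formula:
P(x) = Σ yᵢ × Lᵢ(x)
where Lᵢ(x) = Π_{j≠i} (x - xⱼ)/(xᵢ - xⱼ)

L_0(4.5) = (4.5 - 4)/(1 - 4) × (4.5 - 7)/(1 - 7) = -0.069444
L_1(4.5) = (4.5 - 1)/(4 - 1) × (4.5 - 7)/(4 - 7) = 0.972222
L_2(4.5) = (4.5 - 1)/(7 - 1) × (4.5 - 4)/(7 - 4) = 0.097222

P(4.5) = 5×L_0(4.5) + 12×L_1(4.5) + (-2)×L_2(4.5)
P(4.5) = 11.125000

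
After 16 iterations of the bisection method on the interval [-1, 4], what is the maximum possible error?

Bisection error bound: |error| ≤ (b-a)/2^n
|error| ≤ (4 - (-1))/2^16 = 5/2^16
|error| ≤ 0.0000762939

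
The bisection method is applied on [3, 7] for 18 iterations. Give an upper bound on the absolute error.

Bisection error bound: |error| ≤ (b-a)/2^n
|error| ≤ (7 - 3)/2^18 = 4/2^18
|error| ≤ 0.0000152588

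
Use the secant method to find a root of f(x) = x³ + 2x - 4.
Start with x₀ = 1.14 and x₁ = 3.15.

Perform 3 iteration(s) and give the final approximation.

f(x) = x³ + 2x - 4
x₀ = 1.14, x₁ = 3.15

Secant formula: x_{n+1} = x_n - f(x_n)(x_n - x_{n-1})/(f(x_n) - f(x_{n-1}))

Iteration 1:
  f(1.140000) = -0.238456
  f(3.150000) = 33.555875
  x_2 = 3.150000 - 33.555875×(3.150000 - 1.140000)/(33.555875 - (-0.238456))
       = 1.154183
Iteration 2:
  f(3.150000) = 33.555875
  f(1.154183) = -0.154104
  x_3 = 1.154183 - (-0.154104)×(1.154183 - 3.150000)/(-0.154104 - 33.555875)
       = 1.163307
Iteration 3:
  f(1.154183) = -0.154104
  f(1.163307) = -0.099105
  x_4 = 1.163307 - (-0.099105)×(1.163307 - 1.154183)/(-0.099105 - (-0.154104))
       = 1.179747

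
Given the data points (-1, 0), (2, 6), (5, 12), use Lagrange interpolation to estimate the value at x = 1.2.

Lagrange interpolation formula:
P(x) = Σ yᵢ × Lᵢ(x)
where Lᵢ(x) = Π_{j≠i} (x - xⱼ)/(xᵢ - xⱼ)

L_0(1.2) = (1.2 - 2)/(-1 - 2) × (1.2 - 5)/(-1 - 5) = 0.168889
L_1(1.2) = (1.2 - (-1))/(2 - (-1)) × (1.2 - 5)/(2 - 5) = 0.928889
L_2(1.2) = (1.2 - (-1))/(5 - (-1)) × (1.2 - 2)/(5 - 2) = -0.097778

P(1.2) = 0×L_0(1.2) + 6×L_1(1.2) + 12×L_2(1.2)
P(1.2) = 4.400000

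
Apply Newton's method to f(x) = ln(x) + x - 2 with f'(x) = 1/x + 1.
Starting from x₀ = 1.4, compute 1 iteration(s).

f(x) = ln(x) + x - 2
f'(x) = 1/x + 1
x₀ = 1.4

Newton-Raphson formula: x_{n+1} = x_n - f(x_n)/f'(x_n)

Iteration 1:
  f(1.400000) = -0.263528
  f'(1.400000) = 1.714286
  x_1 = 1.400000 - (-0.263528)/1.714286 = 1.553725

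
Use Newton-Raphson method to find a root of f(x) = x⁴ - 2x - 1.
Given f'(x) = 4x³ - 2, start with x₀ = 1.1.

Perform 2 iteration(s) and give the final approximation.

f(x) = x⁴ - 2x - 1
f'(x) = 4x³ - 2
x₀ = 1.1

Newton-Raphson formula: x_{n+1} = x_n - f(x_n)/f'(x_n)

Iteration 1:
  f(1.100000) = -1.735900
  f'(1.100000) = 3.324000
  x_1 = 1.100000 - (-1.735900)/3.324000 = 1.622232
Iteration 2:
  f(1.622232) = 2.681051
  f'(1.622232) = 15.076509
  x_2 = 1.622232 - 2.681051/15.076509 = 1.444403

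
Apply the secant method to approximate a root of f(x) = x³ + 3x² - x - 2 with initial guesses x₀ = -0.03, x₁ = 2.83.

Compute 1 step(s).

f(x) = x³ + 3x² - x - 2
x₀ = -0.03, x₁ = 2.83

Secant formula: x_{n+1} = x_n - f(x_n)(x_n - x_{n-1})/(f(x_n) - f(x_{n-1}))

Iteration 1:
  f(-0.030000) = -1.967327
  f(2.830000) = 41.861887
  x_2 = 2.830000 - 41.861887×(2.830000 - (-0.030000))/(41.861887 - (-1.967327))
       = 0.098375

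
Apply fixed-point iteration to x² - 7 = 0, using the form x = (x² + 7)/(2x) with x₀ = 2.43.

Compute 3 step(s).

Equation: x² - 7 = 0
Fixed-point form: x = (x² + 7)/(2x)
x₀ = 2.43

x_1 = g(2.430000) = 2.655329
x_2 = g(2.655329) = 2.645769
x_3 = g(2.645769) = 2.645751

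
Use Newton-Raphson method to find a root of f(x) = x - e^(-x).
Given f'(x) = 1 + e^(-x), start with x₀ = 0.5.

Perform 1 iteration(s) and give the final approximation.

f(x) = x - e^(-x)
f'(x) = 1 + e^(-x)
x₀ = 0.5

Newton-Raphson formula: x_{n+1} = x_n - f(x_n)/f'(x_n)

Iteration 1:
  f(0.500000) = -0.106531
  f'(0.500000) = 1.606531
  x_1 = 0.500000 - (-0.106531)/1.606531 = 0.566311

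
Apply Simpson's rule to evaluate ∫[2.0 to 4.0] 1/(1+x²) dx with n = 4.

f(x) = 1/(1+x²)
a = 2.0, b = 4.0, n = 4
h = (b - a)/n = 0.500000

Simpson's rule: (h/3)[f(x₀) + 4f(x₁) + 2f(x₂) + ... + f(xₙ)]

x_0 = 2.0000, f(x_0) = 0.200000, coefficient = 1
x_1 = 2.5000, f(x_1) = 0.137931, coefficient = 4
x_2 = 3.0000, f(x_2) = 0.100000, coefficient = 2
x_3 = 3.5000, f(x_3) = 0.075472, coefficient = 4
x_4 = 4.0000, f(x_4) = 0.058824, coefficient = 1

I ≈ (0.500000/3) × 1.312434 = 0.218739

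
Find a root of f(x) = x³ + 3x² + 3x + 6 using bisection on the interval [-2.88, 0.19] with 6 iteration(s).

f(x) = x³ + 3x² + 3x + 6
Initial interval: [-2.88, 0.19]

Iteration 1:
  c_1 = (-2.880000 + 0.190000)/2 = -1.345000
  f(c_1) = f(-1.345000) = 4.958936
  f(a) × f(c) < 0, new interval: [-2.880000, -1.345000]
Iteration 2:
  c_2 = (-2.880000 + (-1.345000))/2 = -2.112500
  f(c_2) = f(-2.112500) = 3.623107
  f(a) × f(c) < 0, new interval: [-2.880000, -2.112500]
Iteration 3:
  c_3 = (-2.880000 + (-2.112500))/2 = -2.496250
  f(c_3) = f(-2.496250) = 1.650249
  f(a) × f(c) < 0, new interval: [-2.880000, -2.496250]
Iteration 4:
  c_4 = (-2.880000 + (-2.496250))/2 = -2.688125
  f(c_4) = f(-2.688125) = 0.189239
  f(a) × f(c) < 0, new interval: [-2.880000, -2.688125]
Iteration 5:
  c_5 = (-2.880000 + (-2.688125))/2 = -2.784063
  f(c_5) = f(-2.784063) = -0.678455
  f(a) × f(c) ≥ 0, new interval: [-2.784063, -2.688125]
Iteration 6:
  c_6 = (-2.784063 + (-2.688125))/2 = -2.736094
  f(c_6) = f(-2.736094) = -0.232624
  f(a) × f(c) ≥ 0, new interval: [-2.736094, -2.688125]

After 6 iteration(s), the approximation is c_6 = -2.736094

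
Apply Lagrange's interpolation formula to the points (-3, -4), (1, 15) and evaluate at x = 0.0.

Lagrange interpolation formula:
P(x) = Σ yᵢ × Lᵢ(x)
where Lᵢ(x) = Π_{j≠i} (x - xⱼ)/(xᵢ - xⱼ)

L_0(0.0) = (0.0 - 1)/(-3 - 1) = 0.250000
L_1(0.0) = (0.0 - (-3))/(1 - (-3)) = 0.750000

P(0.0) = (-4)×L_0(0.0) + 15×L_1(0.0)
P(0.0) = 10.250000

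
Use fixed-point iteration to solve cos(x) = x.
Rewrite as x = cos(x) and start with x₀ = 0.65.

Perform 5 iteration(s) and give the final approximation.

Equation: cos(x) = x
Fixed-point form: x = cos(x)
x₀ = 0.65

x_1 = g(0.650000) = 0.796084
x_2 = g(0.796084) = 0.699511
x_3 = g(0.699511) = 0.765157
x_4 = g(0.765157) = 0.721273
x_5 = g(0.721273) = 0.750965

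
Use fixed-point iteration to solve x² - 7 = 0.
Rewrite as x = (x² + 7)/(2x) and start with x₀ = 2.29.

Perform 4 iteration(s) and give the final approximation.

Equation: x² - 7 = 0
Fixed-point form: x = (x² + 7)/(2x)
x₀ = 2.29

x_1 = g(2.290000) = 2.673384
x_2 = g(2.673384) = 2.645894
x_3 = g(2.645894) = 2.645751
x_4 = g(2.645751) = 2.645751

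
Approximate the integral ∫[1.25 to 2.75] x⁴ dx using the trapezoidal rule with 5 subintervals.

f(x) = x⁴
a = 1.25, b = 2.75, n = 5
h = (b - a)/n = 0.300000

Trapezoidal rule: (h/2)[f(x₀) + 2f(x₁) + 2f(x₂) + ... + f(xₙ)]

x_0 = 1.2500, f(x_0) = 2.441406, coefficient = 1
x_1 = 1.5500, f(x_1) = 5.772006, coefficient = 2
x_2 = 1.8500, f(x_2) = 11.713506, coefficient = 2
x_3 = 2.1500, f(x_3) = 21.367506, coefficient = 2
x_4 = 2.4500, f(x_4) = 36.030006, coefficient = 2
x_5 = 2.7500, f(x_5) = 57.191406, coefficient = 1

I ≈ (0.300000/2) × 209.398863 = 31.409829
Exact value: 30.844922
Error: 0.564908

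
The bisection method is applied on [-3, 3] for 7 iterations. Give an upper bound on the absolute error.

Bisection error bound: |error| ≤ (b-a)/2^n
|error| ≤ (3 - (-3))/2^7 = 6/2^7
|error| ≤ 0.0468750000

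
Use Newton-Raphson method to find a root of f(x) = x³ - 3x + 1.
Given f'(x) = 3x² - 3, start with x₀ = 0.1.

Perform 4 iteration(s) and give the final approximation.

f(x) = x³ - 3x + 1
f'(x) = 3x² - 3
x₀ = 0.1

Newton-Raphson formula: x_{n+1} = x_n - f(x_n)/f'(x_n)

Iteration 1:
  f(0.100000) = 0.701000
  f'(0.100000) = -2.970000
  x_1 = 0.100000 - 0.701000/(-2.970000) = 0.336027
Iteration 2:
  f(0.336027) = 0.029861
  f'(0.336027) = -2.661258
  x_2 = 0.336027 - 0.029861/(-2.661258) = 0.347248
Iteration 3:
  f(0.347248) = 0.000128
  f'(0.347248) = -2.638257
  x_3 = 0.347248 - 0.000128/(-2.638257) = 0.347296
Iteration 4:
  f(0.347296) = 0.000000
  f'(0.347296) = -2.638156
  x_4 = 0.347296 - 0.000000/(-2.638156) = 0.347296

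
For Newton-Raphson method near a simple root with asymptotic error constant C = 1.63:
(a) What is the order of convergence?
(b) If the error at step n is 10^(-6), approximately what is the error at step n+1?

(a) Newton-Raphson has quadratic (order 2) convergence near simple roots.
    This means |e_{n+1}| ≈ C|e_n|².

(b) With |e_n| = 10^(-6) and C = 1.63:
    |e_{n+1}| ≈ 1.63 × (10^(-6))² = 1.63 × 10^(-12)

(a) 2 (quadratic); (b) |e_{n+1}| ≈ 1.630e-12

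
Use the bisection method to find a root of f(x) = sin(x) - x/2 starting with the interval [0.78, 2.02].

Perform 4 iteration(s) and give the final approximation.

f(x) = sin(x) - x/2
Initial interval: [0.78, 2.02]

Iteration 1:
  c_1 = (0.780000 + 2.020000)/2 = 1.400000
  f(c_1) = f(1.400000) = 0.285450
  f(a) × f(c) ≥ 0, new interval: [1.400000, 2.020000]
Iteration 2:
  c_2 = (1.400000 + 2.020000)/2 = 1.710000
  f(c_2) = f(1.710000) = 0.135327
  f(a) × f(c) ≥ 0, new interval: [1.710000, 2.020000]
Iteration 3:
  c_3 = (1.710000 + 2.020000)/2 = 1.865000
  f(c_3) = f(1.865000) = 0.024533
  f(a) × f(c) ≥ 0, new interval: [1.865000, 2.020000]
Iteration 4:
  c_4 = (1.865000 + 2.020000)/2 = 1.942500
  f(c_4) = f(1.942500) = -0.039540
  f(a) × f(c) < 0, new interval: [1.865000, 1.942500]

After 4 iteration(s), the approximation is c_4 = 1.942500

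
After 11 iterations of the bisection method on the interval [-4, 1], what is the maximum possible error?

Bisection error bound: |error| ≤ (b-a)/2^n
|error| ≤ (1 - (-4))/2^11 = 5/2^11
|error| ≤ 0.0024414062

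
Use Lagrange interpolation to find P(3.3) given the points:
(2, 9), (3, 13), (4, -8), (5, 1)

Lagrange interpolation formula:
P(x) = Σ yᵢ × Lᵢ(x)
where Lᵢ(x) = Π_{j≠i} (x - xⱼ)/(xᵢ - xⱼ)

L_0(3.3) = (3.3 - 3)/(2 - 3) × (3.3 - 4)/(2 - 4) × (3.3 - 5)/(2 - 5) = -0.059500
L_1(3.3) = (3.3 - 2)/(3 - 2) × (3.3 - 4)/(3 - 4) × (3.3 - 5)/(3 - 5) = 0.773500
L_2(3.3) = (3.3 - 2)/(4 - 2) × (3.3 - 3)/(4 - 3) × (3.3 - 5)/(4 - 5) = 0.331500
L_3(3.3) = (3.3 - 2)/(5 - 2) × (3.3 - 3)/(5 - 3) × (3.3 - 4)/(5 - 4) = -0.045500

P(3.3) = 9×L_0(3.3) + 13×L_1(3.3) + (-8)×L_2(3.3) + 1×L_3(3.3)
P(3.3) = 6.822500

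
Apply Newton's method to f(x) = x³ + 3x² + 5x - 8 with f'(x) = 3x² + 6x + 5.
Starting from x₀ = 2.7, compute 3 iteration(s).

f(x) = x³ + 3x² + 5x - 8
f'(x) = 3x² + 6x + 5
x₀ = 2.7

Newton-Raphson formula: x_{n+1} = x_n - f(x_n)/f'(x_n)

Iteration 1:
  f(2.700000) = 47.053000
  f'(2.700000) = 43.070000
  x_1 = 2.700000 - 47.053000/43.070000 = 1.607523
Iteration 2:
  f(1.607523) = 11.944046
  f'(1.607523) = 22.397523
  x_2 = 1.607523 - 11.944046/22.397523 = 1.074247
Iteration 3:
  f(1.074247) = 2.072948
  f'(1.074247) = 14.907506
  x_3 = 1.074247 - 2.072948/14.907506 = 0.935193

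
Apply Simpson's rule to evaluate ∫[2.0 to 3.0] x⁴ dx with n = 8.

f(x) = x⁴
a = 2.0, b = 3.0, n = 8
h = (b - a)/n = 0.125000

Simpson's rule: (h/3)[f(x₀) + 4f(x₁) + 2f(x₂) + ... + f(xₙ)]

x_0 = 2.0000, f(x_0) = 16.000000, coefficient = 1
x_1 = 2.1250, f(x_1) = 20.390869, coefficient = 4
x_2 = 2.2500, f(x_2) = 25.628906, coefficient = 2
x_3 = 2.3750, f(x_3) = 31.816650, coefficient = 4
x_4 = 2.5000, f(x_4) = 39.062500, coefficient = 2
x_5 = 2.6250, f(x_5) = 47.480713, coefficient = 4
x_6 = 2.7500, f(x_6) = 57.191406, coefficient = 2
x_7 = 2.8750, f(x_7) = 68.320557, coefficient = 4
x_8 = 3.0000, f(x_8) = 81.000000, coefficient = 1

I ≈ (0.125000/3) × 1012.800781 = 42.200033
Exact value: 42.200000
Error: 0.000033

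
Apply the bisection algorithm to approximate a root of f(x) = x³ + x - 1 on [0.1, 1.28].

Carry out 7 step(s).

f(x) = x³ + x - 1
Initial interval: [0.1, 1.28]

Iteration 1:
  c_1 = (0.100000 + 1.280000)/2 = 0.690000
  f(c_1) = f(0.690000) = 0.018509
  f(a) × f(c) < 0, new interval: [0.100000, 0.690000]
Iteration 2:
  c_2 = (0.100000 + 0.690000)/2 = 0.395000
  f(c_2) = f(0.395000) = -0.543370
  f(a) × f(c) ≥ 0, new interval: [0.395000, 0.690000]
Iteration 3:
  c_3 = (0.395000 + 0.690000)/2 = 0.542500
  f(c_3) = f(0.542500) = -0.297839
  f(a) × f(c) ≥ 0, new interval: [0.542500, 0.690000]
Iteration 4:
  c_4 = (0.542500 + 0.690000)/2 = 0.616250
  f(c_4) = f(0.616250) = -0.149720
  f(a) × f(c) ≥ 0, new interval: [0.616250, 0.690000]
Iteration 5:
  c_5 = (0.616250 + 0.690000)/2 = 0.653125
  f(c_5) = f(0.653125) = -0.068270
  f(a) × f(c) ≥ 0, new interval: [0.653125, 0.690000]
Iteration 6:
  c_6 = (0.653125 + 0.690000)/2 = 0.671563
  f(c_6) = f(0.671563) = -0.025565
  f(a) × f(c) ≥ 0, new interval: [0.671563, 0.690000]
Iteration 7:
  c_7 = (0.671563 + 0.690000)/2 = 0.680781
  f(c_7) = f(0.680781) = -0.003702
  f(a) × f(c) ≥ 0, new interval: [0.680781, 0.690000]

After 7 iteration(s), the approximation is c_7 = 0.680781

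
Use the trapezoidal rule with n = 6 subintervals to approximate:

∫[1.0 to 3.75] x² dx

f(x) = x²
a = 1.0, b = 3.75, n = 6
h = (b - a)/n = 0.458333

Trapezoidal rule: (h/2)[f(x₀) + 2f(x₁) + 2f(x₂) + ... + f(xₙ)]

x_0 = 1.0000, f(x_0) = 1.000000, coefficient = 1
x_1 = 1.4583, f(x_1) = 2.126736, coefficient = 2
x_2 = 1.9167, f(x_2) = 3.673611, coefficient = 2
x_3 = 2.3750, f(x_3) = 5.640625, coefficient = 2
x_4 = 2.8333, f(x_4) = 8.027778, coefficient = 2
x_5 = 3.2917, f(x_5) = 10.835069, coefficient = 2
x_6 = 3.7500, f(x_6) = 14.062500, coefficient = 1

I ≈ (0.458333/2) × 75.670139 = 17.341073
Exact value: 17.244792
Error: 0.096282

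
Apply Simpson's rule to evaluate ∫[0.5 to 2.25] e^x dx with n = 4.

f(x) = e^x
a = 0.5, b = 2.25, n = 4
h = (b - a)/n = 0.437500

Simpson's rule: (h/3)[f(x₀) + 4f(x₁) + 2f(x₂) + ... + f(xₙ)]

x_0 = 0.5000, f(x_0) = 1.648721, coefficient = 1
x_1 = 0.9375, f(x_1) = 2.553589, coefficient = 4
x_2 = 1.3750, f(x_2) = 3.955077, coefficient = 2
x_3 = 1.8125, f(x_3) = 6.125743, coefficient = 4
x_4 = 2.2500, f(x_4) = 9.487736, coefficient = 1

I ≈ (0.437500/3) × 53.763939 = 7.840574
Exact value: 7.839015
Error: 0.001560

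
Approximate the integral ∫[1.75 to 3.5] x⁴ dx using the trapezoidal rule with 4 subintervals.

f(x) = x⁴
a = 1.75, b = 3.5, n = 4
h = (b - a)/n = 0.437500

Trapezoidal rule: (h/2)[f(x₀) + 2f(x₁) + 2f(x₂) + ... + f(xₙ)]

x_0 = 1.7500, f(x_0) = 9.378906, coefficient = 1
x_1 = 2.1875, f(x_1) = 22.897720, coefficient = 2
x_2 = 2.6250, f(x_2) = 47.480713, coefficient = 2
x_3 = 3.0625, f(x_3) = 87.963882, coefficient = 2
x_4 = 3.5000, f(x_4) = 150.062500, coefficient = 1

I ≈ (0.437500/2) × 476.126038 = 104.152571
Exact value: 101.761133
Error: 2.391438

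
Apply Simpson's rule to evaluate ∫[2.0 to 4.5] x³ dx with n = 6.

f(x) = x³
a = 2.0, b = 4.5, n = 6
h = (b - a)/n = 0.416667

Simpson's rule: (h/3)[f(x₀) + 4f(x₁) + 2f(x₂) + ... + f(xₙ)]

x_0 = 2.0000, f(x_0) = 8.000000, coefficient = 1
x_1 = 2.4167, f(x_1) = 14.114005, coefficient = 4
x_2 = 2.8333, f(x_2) = 22.745370, coefficient = 2
x_3 = 3.2500, f(x_3) = 34.328125, coefficient = 4
x_4 = 3.6667, f(x_4) = 49.296296, coefficient = 2
x_5 = 4.0833, f(x_5) = 68.083912, coefficient = 4
x_6 = 4.5000, f(x_6) = 91.125000, coefficient = 1

I ≈ (0.416667/3) × 709.312500 = 98.515625
Exact value: 98.515625
Error: 0.000000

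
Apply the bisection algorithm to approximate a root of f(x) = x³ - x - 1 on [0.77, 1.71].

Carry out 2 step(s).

f(x) = x³ - x - 1
Initial interval: [0.77, 1.71]

Iteration 1:
  c_1 = (0.770000 + 1.710000)/2 = 1.240000
  f(c_1) = f(1.240000) = -0.333376
  f(a) × f(c) ≥ 0, new interval: [1.240000, 1.710000]
Iteration 2:
  c_2 = (1.240000 + 1.710000)/2 = 1.475000
  f(c_2) = f(1.475000) = 0.734047
  f(a) × f(c) < 0, new interval: [1.240000, 1.475000]

After 2 iteration(s), the approximation is c_2 = 1.475000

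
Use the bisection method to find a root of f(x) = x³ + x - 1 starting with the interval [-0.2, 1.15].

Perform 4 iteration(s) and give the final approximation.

f(x) = x³ + x - 1
Initial interval: [-0.2, 1.15]

Iteration 1:
  c_1 = (-0.200000 + 1.150000)/2 = 0.475000
  f(c_1) = f(0.475000) = -0.417828
  f(a) × f(c) ≥ 0, new interval: [0.475000, 1.150000]
Iteration 2:
  c_2 = (0.475000 + 1.150000)/2 = 0.812500
  f(c_2) = f(0.812500) = 0.348877
  f(a) × f(c) < 0, new interval: [0.475000, 0.812500]
Iteration 3:
  c_3 = (0.475000 + 0.812500)/2 = 0.643750
  f(c_3) = f(0.643750) = -0.089471
  f(a) × f(c) ≥ 0, new interval: [0.643750, 0.812500]
Iteration 4:
  c_4 = (0.643750 + 0.812500)/2 = 0.728125
  f(c_4) = f(0.728125) = 0.114152
  f(a) × f(c) < 0, new interval: [0.643750, 0.728125]

After 4 iteration(s), the approximation is c_4 = 0.728125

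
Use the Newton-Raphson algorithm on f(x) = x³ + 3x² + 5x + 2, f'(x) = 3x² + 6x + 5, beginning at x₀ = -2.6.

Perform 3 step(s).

f(x) = x³ + 3x² + 5x + 2
f'(x) = 3x² + 6x + 5
x₀ = -2.6

Newton-Raphson formula: x_{n+1} = x_n - f(x_n)/f'(x_n)

Iteration 1:
  f(-2.600000) = -8.296000
  f'(-2.600000) = 9.680000
  x_1 = -2.600000 - (-8.296000)/9.680000 = -1.742975
Iteration 2:
  f(-1.742975) = -2.896082
  f'(-1.742975) = 3.656036
  x_2 = -1.742975 - (-2.896082)/3.656036 = -0.950838
Iteration 3:
  f(-0.950838) = -0.901558
  f'(-0.950838) = 2.007251
  x_3 = -0.950838 - (-0.901558)/2.007251 = -0.501688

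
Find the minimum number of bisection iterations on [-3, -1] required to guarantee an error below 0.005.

We need (b-a)/2^n ≤ 0.005
(-1 - (-3))/2^n ≤ 0.005
2/2^n ≤ 0.005
2^n ≥ 400
n ≥ log₂(400) = 8.64
n ≥ 9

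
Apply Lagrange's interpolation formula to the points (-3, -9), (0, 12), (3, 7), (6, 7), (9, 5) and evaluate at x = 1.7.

Lagrange interpolation formula:
P(x) = Σ yᵢ × Lᵢ(x)
where Lᵢ(x) = Π_{j≠i} (x - xⱼ)/(xᵢ - xⱼ)

L_0(1.7) = (1.7 - 0)/(-3 - 0) × (1.7 - 3)/(-3 - 3) × (1.7 - 6)/(-3 - 6) × (1.7 - 9)/(-3 - 9) = -0.035685
L_1(1.7) = (1.7 - (-3))/(0 - (-3)) × (1.7 - 3)/(0 - 3) × (1.7 - 6)/(0 - 6) × (1.7 - 9)/(0 - 9) = 0.394636
L_2(1.7) = (1.7 - (-3))/(3 - (-3)) × (1.7 - 0)/(3 - 0) × (1.7 - 6)/(3 - 6) × (1.7 - 9)/(3 - 9) = 0.774093
L_3(1.7) = (1.7 - (-3))/(6 - (-3)) × (1.7 - 0)/(6 - 0) × (1.7 - 3)/(6 - 3) × (1.7 - 9)/(6 - 9) = -0.156019
L_4(1.7) = (1.7 - (-3))/(9 - (-3)) × (1.7 - 0)/(9 - 0) × (1.7 - 3)/(9 - 3) × (1.7 - 6)/(9 - 6) = 0.022975

P(1.7) = (-9)×L_0(1.7) + 12×L_1(1.7) + 7×L_2(1.7) + 7×L_3(1.7) + 5×L_4(1.7)
P(1.7) = 9.498189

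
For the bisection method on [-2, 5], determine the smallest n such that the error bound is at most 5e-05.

We need (b-a)/2^n ≤ 5e-05
(5 - (-2))/2^n ≤ 5e-05
7/2^n ≤ 5e-05
2^n ≥ 140000
n ≥ log₂(140000) = 17.10
n ≥ 18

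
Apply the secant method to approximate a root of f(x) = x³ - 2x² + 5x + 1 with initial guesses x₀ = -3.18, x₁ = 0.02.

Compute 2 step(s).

f(x) = x³ - 2x² + 5x + 1
x₀ = -3.18, x₁ = 0.02

Secant formula: x_{n+1} = x_n - f(x_n)(x_n - x_{n-1})/(f(x_n) - f(x_{n-1}))

Iteration 1:
  f(-3.180000) = -67.282232
  f(0.020000) = 1.099208
  x_2 = 0.020000 - 1.099208×(0.020000 - (-3.180000))/(1.099208 - (-67.282232))
       = -0.031439
Iteration 2:
  f(0.020000) = 1.099208
  f(-0.031439) = 0.840798
  x_3 = -0.031439 - 0.840798×(-0.031439 - 0.020000)/(0.840798 - 1.099208)
       = -0.198807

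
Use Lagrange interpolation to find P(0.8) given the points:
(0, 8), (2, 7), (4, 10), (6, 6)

Lagrange interpolation formula:
P(x) = Σ yᵢ × Lᵢ(x)
where Lᵢ(x) = Π_{j≠i} (x - xⱼ)/(xᵢ - xⱼ)

L_0(0.8) = (0.8 - 2)/(0 - 2) × (0.8 - 4)/(0 - 4) × (0.8 - 6)/(0 - 6) = 0.416000
L_1(0.8) = (0.8 - 0)/(2 - 0) × (0.8 - 4)/(2 - 4) × (0.8 - 6)/(2 - 6) = 0.832000
L_2(0.8) = (0.8 - 0)/(4 - 0) × (0.8 - 2)/(4 - 2) × (0.8 - 6)/(4 - 6) = -0.312000
L_3(0.8) = (0.8 - 0)/(6 - 0) × (0.8 - 2)/(6 - 2) × (0.8 - 4)/(6 - 4) = 0.064000

P(0.8) = 8×L_0(0.8) + 7×L_1(0.8) + 10×L_2(0.8) + 6×L_3(0.8)
P(0.8) = 6.416000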